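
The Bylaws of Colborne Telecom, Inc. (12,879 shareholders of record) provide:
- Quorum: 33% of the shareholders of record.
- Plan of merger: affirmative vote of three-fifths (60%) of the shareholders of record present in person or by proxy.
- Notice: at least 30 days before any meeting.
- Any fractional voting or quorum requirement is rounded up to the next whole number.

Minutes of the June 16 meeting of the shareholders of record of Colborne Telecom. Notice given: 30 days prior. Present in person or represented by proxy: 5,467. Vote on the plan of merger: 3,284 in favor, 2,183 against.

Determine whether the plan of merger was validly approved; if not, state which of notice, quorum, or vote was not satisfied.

Valid — all requirements satisfied.

Notice: 30 days given; 30 required. Satisfied.
Quorum: 33% of 12,879 = 4,250.07, rounded up to 4,251; 5,467 present. Satisfied.
Vote: requires three-fifths of those present (5,467); 3/5 of 5467 = 3280.20, rounded up to 3281, so 3,281 needed; 3,284 in favor. Satisfied.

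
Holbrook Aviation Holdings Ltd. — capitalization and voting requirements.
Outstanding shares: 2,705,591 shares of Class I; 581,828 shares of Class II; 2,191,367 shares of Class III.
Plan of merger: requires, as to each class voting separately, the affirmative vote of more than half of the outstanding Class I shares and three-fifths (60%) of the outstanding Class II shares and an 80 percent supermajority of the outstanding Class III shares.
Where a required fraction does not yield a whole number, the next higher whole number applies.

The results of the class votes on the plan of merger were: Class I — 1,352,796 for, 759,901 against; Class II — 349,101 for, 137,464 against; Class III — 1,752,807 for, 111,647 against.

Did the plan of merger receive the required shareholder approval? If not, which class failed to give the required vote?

Class I: a majority of 2705591 is 1352796; 1,352,796 required, 1,352,796 in favor — approved.
Class II: 3/5 of 581828 = 349096.80, rounded up to 349097; 349,097 required, 349,101 in favor — approved.
Class III: 4/5 of 2191367 = 1753093.60, rounded up to 1753094; 1,753,094 required, 1,752,807 in favor — not approved.

Not approved — the Class III shares did not give the required vote.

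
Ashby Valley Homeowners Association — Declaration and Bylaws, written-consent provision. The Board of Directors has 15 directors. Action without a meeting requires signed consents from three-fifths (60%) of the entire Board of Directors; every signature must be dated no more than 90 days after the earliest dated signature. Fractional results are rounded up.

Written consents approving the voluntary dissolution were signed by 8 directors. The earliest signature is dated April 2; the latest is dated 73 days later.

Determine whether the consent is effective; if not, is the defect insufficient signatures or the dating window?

Signatures required: three-fifths (60%) of 15 — 3/5 of 15 = 9, so 9 needed; 8 signed. Insufficient.
Dating window: the latest signature is 73 days after the earliest; the limit is 90 days. Within the window.

Not effective — insufficient signatures.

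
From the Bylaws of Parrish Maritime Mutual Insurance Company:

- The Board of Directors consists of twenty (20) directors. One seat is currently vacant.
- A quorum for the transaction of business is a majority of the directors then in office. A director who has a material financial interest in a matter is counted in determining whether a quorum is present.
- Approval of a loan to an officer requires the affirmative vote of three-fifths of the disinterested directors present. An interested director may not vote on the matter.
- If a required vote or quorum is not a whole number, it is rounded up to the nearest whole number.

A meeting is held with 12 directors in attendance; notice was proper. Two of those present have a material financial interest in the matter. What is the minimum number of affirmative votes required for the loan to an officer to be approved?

The loan to an officer requires three-fifths of the disinterested directors present (12 − 2 = 10).
3/5 of 10 = 6.

6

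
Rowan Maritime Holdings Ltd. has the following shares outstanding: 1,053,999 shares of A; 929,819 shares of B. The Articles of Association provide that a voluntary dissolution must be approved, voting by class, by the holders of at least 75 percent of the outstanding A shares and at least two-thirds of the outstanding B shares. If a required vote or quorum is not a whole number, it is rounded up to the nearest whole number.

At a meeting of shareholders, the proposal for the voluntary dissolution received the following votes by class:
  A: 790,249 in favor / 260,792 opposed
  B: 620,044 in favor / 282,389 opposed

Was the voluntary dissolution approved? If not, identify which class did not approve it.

Not approved — the A shares did not give the required vote.

A: 3/4 of 1053999 = 790499.25, rounded up to 790500; 790,500 required, 790,249 in favor — not approved.
B: 2/3 of 929819 = 619879.33, rounded up to 619880; 619,880 required, 620,044 in favor — approved.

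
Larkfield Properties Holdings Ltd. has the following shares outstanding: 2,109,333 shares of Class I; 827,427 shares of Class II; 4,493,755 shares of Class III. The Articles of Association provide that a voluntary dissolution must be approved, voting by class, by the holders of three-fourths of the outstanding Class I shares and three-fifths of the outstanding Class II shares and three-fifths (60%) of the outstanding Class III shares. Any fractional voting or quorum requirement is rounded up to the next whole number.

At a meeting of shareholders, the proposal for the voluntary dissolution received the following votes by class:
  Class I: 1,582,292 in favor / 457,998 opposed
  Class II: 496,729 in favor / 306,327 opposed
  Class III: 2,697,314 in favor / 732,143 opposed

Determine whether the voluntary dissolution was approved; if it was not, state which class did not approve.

Class I: 3/4 of 2109333 = 1581999.75, rounded up to 1582000; 1,582,000 required, 1,582,292 in favor — approved.
Class II: 3/5 of 827427 = 496456.20, rounded up to 496457; 496,457 required, 496,729 in favor — approved.
Class III: 3/5 of 4493755 = 2696253; 2,696,253 required, 2,697,314 in favor — approved.

Approved — every class gave the required vote.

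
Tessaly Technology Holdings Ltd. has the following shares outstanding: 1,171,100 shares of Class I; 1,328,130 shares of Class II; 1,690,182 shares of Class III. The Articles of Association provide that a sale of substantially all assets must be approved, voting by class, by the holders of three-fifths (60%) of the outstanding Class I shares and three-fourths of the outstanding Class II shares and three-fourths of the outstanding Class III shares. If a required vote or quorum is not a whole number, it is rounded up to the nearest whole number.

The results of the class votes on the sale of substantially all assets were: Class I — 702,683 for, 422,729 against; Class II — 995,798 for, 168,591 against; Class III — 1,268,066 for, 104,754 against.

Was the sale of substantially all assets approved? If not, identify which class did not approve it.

Not approved — the Class II shares did not give the required vote.

Class I: 3/5 of 1171100 = 702660; 702,660 required, 702,683 in favor — approved.
Class II: 3/4 of 1328130 = 996097.50, rounded up to 996098; 996,098 required, 995,798 in favor — not approved.
Class III: 3/4 of 1690182 = 1267636.50, rounded up to 1267637; 1,267,637 required, 1,268,066 in favor — approved.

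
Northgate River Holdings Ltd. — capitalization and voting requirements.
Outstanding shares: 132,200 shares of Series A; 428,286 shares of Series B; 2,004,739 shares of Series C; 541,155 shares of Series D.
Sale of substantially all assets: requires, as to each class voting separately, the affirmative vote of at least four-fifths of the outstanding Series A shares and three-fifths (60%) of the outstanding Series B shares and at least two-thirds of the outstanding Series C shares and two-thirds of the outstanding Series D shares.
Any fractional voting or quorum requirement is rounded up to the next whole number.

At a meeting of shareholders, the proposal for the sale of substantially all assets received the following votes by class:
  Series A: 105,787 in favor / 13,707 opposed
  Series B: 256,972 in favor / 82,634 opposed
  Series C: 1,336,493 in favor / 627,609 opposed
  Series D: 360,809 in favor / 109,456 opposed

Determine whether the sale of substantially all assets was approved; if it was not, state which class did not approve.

Approved — every class gave the required vote.

Series A: 4/5 of 132200 = 105760; 105,760 required, 105,787 in favor — approved.
Series B: 3/5 of 428286 = 256971.60, rounded up to 256972; 256,972 required, 256,972 in favor — approved.
Series C: 2/3 of 2004739 = 1336492.67, rounded up to 1336493; 1,336,493 required, 1,336,493 in favor — approved.
Series D: 2/3 of 541155 = 360770; 360,770 required, 360,809 in favor — approved.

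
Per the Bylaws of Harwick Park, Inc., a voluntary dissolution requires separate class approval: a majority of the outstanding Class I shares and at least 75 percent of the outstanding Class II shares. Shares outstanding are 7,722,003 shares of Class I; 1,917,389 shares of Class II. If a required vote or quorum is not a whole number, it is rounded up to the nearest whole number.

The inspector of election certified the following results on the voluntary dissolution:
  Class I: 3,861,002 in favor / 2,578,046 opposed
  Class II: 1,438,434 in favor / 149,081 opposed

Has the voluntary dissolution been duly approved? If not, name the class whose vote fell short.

Class I: a majority of 7722003 is 3861002; 3,861,002 required, 3,861,002 in favor — approved.
Class II: 3/4 of 1917389 = 1438041.75, rounded up to 1438042; 1,438,042 required, 1,438,434 in favor — approved.

Approved — every class gave the required vote.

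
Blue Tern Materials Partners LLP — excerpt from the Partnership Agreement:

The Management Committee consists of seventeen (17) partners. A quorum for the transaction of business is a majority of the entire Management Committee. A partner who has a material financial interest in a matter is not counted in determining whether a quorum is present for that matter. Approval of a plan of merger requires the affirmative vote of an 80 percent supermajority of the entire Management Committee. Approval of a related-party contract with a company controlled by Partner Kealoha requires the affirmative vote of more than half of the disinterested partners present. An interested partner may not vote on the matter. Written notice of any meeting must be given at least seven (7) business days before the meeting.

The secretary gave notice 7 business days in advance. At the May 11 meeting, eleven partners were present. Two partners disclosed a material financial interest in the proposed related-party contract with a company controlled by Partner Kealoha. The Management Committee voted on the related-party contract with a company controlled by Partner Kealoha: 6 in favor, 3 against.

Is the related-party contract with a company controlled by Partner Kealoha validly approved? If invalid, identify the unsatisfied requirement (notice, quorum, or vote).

Notice: 7 business days given; 7 required (7 ≥ 7). Satisfied.
Quorum: 11 present, but the 2 interested partners do not count, leaving 9. Quorum is 9. Satisfied.
Vote: the related-party contract with a company controlled by Partner Kealoha requires a majority of the disinterested partners present (11 − 2 = 9). A majority of 9 is 5, so 5 affirmative votes are needed; 6 voted in favor. Satisfied.

Valid — all requirements satisfied.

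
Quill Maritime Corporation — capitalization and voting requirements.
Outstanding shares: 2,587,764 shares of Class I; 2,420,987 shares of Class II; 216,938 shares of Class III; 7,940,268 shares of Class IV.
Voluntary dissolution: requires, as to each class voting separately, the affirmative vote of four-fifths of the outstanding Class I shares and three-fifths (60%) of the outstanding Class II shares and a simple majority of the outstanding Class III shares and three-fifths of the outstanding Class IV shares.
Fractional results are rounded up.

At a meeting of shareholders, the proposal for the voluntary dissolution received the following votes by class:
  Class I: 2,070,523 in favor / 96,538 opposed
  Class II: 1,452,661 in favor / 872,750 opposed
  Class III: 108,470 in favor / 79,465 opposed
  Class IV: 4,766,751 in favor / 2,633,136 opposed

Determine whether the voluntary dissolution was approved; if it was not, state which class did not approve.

Class I: 4/5 of 2587764 = 2070211.20, rounded up to 2070212; 2,070,212 required, 2,070,523 in favor — approved.
Class II: 3/5 of 2420987 = 1452592.20, rounded up to 1452593; 1,452,593 required, 1,452,661 in favor — approved.
Class III: a majority of 216938 is 108470; 108,470 required, 108,470 in favor — approved.
Class IV: 3/5 of 7940268 = 4764160.80, rounded up to 4764161; 4,764,161 required, 4,766,751 in favor — approved.

Approved — every class gave the required vote.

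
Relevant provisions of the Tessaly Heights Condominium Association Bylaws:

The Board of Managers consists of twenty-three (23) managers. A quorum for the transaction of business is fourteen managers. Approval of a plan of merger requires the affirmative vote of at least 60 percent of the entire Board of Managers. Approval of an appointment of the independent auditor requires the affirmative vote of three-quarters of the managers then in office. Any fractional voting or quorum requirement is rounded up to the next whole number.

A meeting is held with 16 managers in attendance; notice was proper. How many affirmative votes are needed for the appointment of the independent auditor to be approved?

18

The appointment of the independent auditor requires three-fourths of the managers then in office (23).
3/4 of 23 = 17.25, rounded up to 18.
(Only 16 can vote, so the appointment of the independent auditor cannot pass at this meeting, but the required vote is still 18.)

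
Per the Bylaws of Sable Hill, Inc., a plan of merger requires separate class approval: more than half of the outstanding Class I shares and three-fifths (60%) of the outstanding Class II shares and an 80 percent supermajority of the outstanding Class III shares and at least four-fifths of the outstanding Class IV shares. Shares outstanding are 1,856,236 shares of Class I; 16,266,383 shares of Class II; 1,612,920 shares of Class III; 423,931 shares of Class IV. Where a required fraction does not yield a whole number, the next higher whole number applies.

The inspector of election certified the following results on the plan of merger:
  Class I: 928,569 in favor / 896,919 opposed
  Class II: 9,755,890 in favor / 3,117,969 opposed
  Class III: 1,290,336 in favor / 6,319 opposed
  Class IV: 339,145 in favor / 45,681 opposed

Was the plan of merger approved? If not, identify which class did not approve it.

Class I: a majority of 1856236 is 928119; 928,119 required, 928,569 in favor — approved.
Class II: 3/5 of 16266383 = 9759829.80, rounded up to 9759830; 9,759,830 required, 9,755,890 in favor — not approved.
Class III: 4/5 of 1612920 = 1290336; 1,290,336 required, 1,290,336 in favor — approved.
Class IV: 4/5 of 423931 = 339144.80, rounded up to 339145; 339,145 required, 339,145 in favor — approved.

Not approved — the Class II shares did not give the required vote.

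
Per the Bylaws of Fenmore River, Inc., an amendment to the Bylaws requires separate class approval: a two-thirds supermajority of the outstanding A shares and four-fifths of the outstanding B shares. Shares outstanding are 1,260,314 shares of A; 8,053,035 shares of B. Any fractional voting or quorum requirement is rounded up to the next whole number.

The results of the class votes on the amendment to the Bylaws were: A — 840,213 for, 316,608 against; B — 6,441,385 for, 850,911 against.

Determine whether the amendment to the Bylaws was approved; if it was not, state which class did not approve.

Not approved — the B shares did not give the required vote.

A: 2/3 of 1260314 = 840209.33, rounded up to 840210; 840,210 required, 840,213 in favor — approved.
B: 4/5 of 8053035 = 6442428; 6,442,428 required, 6,441,385 in favor — not approved.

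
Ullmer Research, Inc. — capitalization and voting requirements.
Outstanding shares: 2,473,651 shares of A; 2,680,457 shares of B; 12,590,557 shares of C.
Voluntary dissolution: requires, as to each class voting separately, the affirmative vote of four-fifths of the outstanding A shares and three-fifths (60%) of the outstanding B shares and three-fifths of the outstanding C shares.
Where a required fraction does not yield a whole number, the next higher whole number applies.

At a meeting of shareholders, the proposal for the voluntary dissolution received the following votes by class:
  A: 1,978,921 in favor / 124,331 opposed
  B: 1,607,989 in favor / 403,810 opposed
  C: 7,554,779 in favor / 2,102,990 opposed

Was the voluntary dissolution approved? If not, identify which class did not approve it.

A: 4/5 of 2473651 = 1978920.80, rounded up to 1978921; 1,978,921 required, 1,978,921 in favor — approved.
B: 3/5 of 2680457 = 1608274.20, rounded up to 1608275; 1,608,275 required, 1,607,989 in favor — not approved.
C: 3/5 of 12590557 = 7554334.20, rounded up to 7554335; 7,554,335 required, 7,554,779 in favor — approved.

Not approved — the B shares did not give the required vote.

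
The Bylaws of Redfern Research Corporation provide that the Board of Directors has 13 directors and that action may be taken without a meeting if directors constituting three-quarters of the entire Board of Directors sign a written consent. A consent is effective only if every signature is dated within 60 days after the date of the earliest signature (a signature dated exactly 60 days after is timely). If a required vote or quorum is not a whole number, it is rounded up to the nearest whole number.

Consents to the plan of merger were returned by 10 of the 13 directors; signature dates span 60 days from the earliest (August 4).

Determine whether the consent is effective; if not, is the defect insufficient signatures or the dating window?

Signatures required: three-quarters of 13 — 3/4 of 13 = 9.75, rounded up to 10, so 10 needed; 10 signed. Sufficient.
Dating window: the latest signature is 60 days after the earliest; the limit is 60 days. Within the window.

Effective — both the signature and dating-window requirements are satisfied.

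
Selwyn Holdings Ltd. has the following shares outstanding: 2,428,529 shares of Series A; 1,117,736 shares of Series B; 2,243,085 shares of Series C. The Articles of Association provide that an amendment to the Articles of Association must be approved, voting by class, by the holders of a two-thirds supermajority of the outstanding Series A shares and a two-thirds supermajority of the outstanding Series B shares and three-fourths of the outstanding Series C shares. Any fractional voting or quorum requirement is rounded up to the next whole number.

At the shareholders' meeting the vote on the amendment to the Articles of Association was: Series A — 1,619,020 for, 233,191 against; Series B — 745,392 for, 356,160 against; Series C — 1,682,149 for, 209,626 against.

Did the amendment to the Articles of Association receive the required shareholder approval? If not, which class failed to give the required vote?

Not approved — the Series C shares did not give the required vote.

Series A: 2/3 of 2428529 = 1619019.33, rounded up to 1619020; 1,619,020 required, 1,619,020 in favor — approved.
Series B: 2/3 of 1117736 = 745157.33, rounded up to 745158; 745,158 required, 745,392 in favor — approved.
Series C: 3/4 of 2243085 = 1682313.75, rounded up to 1682314; 1,682,314 required, 1,682,149 in favor — not approved.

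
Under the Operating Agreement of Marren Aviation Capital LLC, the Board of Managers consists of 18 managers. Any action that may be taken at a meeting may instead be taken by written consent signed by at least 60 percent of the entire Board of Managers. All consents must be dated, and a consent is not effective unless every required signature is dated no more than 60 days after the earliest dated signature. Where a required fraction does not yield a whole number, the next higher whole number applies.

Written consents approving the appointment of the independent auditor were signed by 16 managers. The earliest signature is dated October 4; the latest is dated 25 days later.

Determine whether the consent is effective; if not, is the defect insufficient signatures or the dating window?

Effective — both the signature and dating-window requirements are satisfied.

Signatures required: at least 60 percent of 18 — 3/5 of 18 = 10.80, rounded up to 11, so 11 needed; 16 signed. Sufficient.
Dating window: the latest signature is 25 days after the earliest; the limit is 60 days. Within the window.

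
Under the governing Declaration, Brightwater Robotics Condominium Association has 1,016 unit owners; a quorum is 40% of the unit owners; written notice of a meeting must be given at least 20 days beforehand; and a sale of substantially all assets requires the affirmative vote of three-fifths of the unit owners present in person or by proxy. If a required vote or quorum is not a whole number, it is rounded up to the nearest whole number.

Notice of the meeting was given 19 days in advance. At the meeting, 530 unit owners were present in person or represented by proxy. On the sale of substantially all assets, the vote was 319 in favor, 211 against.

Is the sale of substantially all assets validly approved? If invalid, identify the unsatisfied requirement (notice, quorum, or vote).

Notice: 19 days given; 20 required. Not satisfied.
Quorum: 40% of 1,016 = 406.40, rounded up to 407; 530 present. Satisfied.
Vote: requires three-fifths of those present (530); 3/5 of 530 = 318, so 318 needed; 319 in favor. Satisfied.

Invalid — notice requirement not satisfied.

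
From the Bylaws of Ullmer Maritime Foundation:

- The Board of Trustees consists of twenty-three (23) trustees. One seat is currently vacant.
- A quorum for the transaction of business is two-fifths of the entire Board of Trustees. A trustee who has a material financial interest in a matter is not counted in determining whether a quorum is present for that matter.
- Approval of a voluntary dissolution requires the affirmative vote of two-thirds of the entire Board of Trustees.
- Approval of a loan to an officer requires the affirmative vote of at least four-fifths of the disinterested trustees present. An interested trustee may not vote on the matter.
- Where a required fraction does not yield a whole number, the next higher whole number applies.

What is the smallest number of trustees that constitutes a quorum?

2/5 of 23 = 9.20, rounded up to 10.

10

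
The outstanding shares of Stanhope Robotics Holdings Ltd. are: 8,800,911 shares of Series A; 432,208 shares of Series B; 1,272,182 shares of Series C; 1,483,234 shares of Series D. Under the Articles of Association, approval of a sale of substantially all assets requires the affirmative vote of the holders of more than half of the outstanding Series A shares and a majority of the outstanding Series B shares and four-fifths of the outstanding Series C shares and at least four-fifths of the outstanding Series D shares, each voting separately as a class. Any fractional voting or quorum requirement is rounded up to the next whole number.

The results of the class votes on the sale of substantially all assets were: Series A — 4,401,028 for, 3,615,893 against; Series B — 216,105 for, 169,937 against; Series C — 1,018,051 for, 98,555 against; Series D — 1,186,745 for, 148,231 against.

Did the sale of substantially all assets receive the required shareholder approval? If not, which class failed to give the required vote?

Approved — every class gave the required vote.

Series A: a majority of 8800911 is 4400456; 4,400,456 required, 4,401,028 in favor — approved.
Series B: a majority of 432208 is 216105; 216,105 required, 216,105 in favor — approved.
Series C: 4/5 of 1272182 = 1017745.60, rounded up to 1017746; 1,017,746 required, 1,018,051 in favor — approved.
Series D: 4/5 of 1483234 = 1186587.20, rounded up to 1186588; 1,186,588 required, 1,186,745 in favor — approved.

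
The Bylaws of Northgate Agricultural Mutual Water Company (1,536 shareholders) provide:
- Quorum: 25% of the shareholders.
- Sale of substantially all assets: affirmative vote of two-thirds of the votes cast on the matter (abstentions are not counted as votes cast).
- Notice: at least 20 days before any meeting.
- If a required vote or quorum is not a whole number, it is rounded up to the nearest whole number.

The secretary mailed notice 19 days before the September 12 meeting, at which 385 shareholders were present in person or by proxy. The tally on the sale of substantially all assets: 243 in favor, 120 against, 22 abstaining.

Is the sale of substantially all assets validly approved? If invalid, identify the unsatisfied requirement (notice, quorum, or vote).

Invalid — notice requirement not satisfied.

Notice: 19 days given; 20 required. Not satisfied.
Quorum: 25% of 1,536 = 384; 385 present. Satisfied.
Vote: requires two-thirds of the votes cast (385 − 22 abstaining = 363); 2/3 of 363 = 242, so 242 needed; 243 in favor. Satisfied.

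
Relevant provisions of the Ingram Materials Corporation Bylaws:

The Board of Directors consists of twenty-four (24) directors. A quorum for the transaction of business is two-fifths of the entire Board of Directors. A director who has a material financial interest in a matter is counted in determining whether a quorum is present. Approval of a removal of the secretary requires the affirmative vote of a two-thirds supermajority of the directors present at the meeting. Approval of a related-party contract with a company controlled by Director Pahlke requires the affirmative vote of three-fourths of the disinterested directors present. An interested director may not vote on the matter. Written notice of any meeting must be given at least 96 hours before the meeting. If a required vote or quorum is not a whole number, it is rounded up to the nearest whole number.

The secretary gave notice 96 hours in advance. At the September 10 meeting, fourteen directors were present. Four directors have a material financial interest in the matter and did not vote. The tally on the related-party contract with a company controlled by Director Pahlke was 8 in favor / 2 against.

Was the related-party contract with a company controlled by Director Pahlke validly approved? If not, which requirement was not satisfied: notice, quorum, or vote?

Notice: 96 hours given; 96 required (96 ≥ 96). Satisfied.
Quorum: 14 present (interested directors count toward quorum); quorum is 10. Satisfied.
Vote: the related-party contract with a company controlled by Director Pahlke requires three-fourths of the disinterested directors present (14 − 4 = 10). 3/4 of 10 = 7.50, rounded up to 8, so 8 affirmative votes are needed; 8 voted in favor. Satisfied.

Valid — all requirements satisfied.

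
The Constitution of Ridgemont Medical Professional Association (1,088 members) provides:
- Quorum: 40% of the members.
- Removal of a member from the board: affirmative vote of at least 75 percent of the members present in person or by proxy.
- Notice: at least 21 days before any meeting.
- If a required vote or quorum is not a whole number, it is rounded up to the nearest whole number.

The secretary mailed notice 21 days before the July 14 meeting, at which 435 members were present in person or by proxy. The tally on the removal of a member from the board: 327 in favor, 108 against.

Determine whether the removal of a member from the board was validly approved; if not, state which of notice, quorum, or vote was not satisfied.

Notice: 21 days given; 21 required. Satisfied.
Quorum: 40% of 1,088 = 435.20, rounded up to 436; 435 present. Not satisfied.
Vote: requires three-fourths of those present (435); 3/4 of 435 = 326.25, rounded up to 327, so 327 needed; 327 in favor. Satisfied.

Invalid — quorum requirement not satisfied.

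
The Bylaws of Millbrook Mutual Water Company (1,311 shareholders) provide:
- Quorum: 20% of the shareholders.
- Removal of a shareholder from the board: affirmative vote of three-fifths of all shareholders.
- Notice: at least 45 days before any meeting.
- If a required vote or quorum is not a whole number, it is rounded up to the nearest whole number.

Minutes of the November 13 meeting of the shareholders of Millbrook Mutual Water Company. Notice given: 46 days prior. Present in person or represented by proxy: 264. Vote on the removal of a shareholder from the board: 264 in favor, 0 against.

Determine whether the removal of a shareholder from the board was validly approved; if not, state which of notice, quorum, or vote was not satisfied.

Invalid — vote requirement not satisfied.

Notice: 46 days given; 45 required. Satisfied.
Quorum: 20% of 1,311 = 262.20, rounded up to 263; 264 present. Satisfied.
Vote: requires three-fifths of all shareholders (1,311); 3/5 of 1311 = 786.60, rounded up to 787, so 787 needed; 264 in favor. Not satisfied.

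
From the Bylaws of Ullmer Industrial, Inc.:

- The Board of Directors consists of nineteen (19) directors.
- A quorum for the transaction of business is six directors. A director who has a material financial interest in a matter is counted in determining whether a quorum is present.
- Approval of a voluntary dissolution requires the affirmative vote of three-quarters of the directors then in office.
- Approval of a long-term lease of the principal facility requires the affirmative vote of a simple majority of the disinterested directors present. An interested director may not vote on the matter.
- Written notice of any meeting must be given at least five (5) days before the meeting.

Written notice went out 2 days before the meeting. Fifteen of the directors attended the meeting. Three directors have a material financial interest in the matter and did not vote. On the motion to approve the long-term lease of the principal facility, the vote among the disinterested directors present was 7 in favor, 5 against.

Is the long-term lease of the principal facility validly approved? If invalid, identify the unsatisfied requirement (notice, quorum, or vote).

Invalid — notice requirement not satisfied.

Notice: 2 days given; 5 required (2 < 5). Not satisfied.
Quorum: 15 present (interested directors count toward quorum); quorum is 6. Satisfied.
Vote: the long-term lease of the principal facility requires a majority of the disinterested directors present (15 − 3 = 12). A majority of 12 is 7, so 7 affirmative votes are needed; 7 voted in favor. Satisfied.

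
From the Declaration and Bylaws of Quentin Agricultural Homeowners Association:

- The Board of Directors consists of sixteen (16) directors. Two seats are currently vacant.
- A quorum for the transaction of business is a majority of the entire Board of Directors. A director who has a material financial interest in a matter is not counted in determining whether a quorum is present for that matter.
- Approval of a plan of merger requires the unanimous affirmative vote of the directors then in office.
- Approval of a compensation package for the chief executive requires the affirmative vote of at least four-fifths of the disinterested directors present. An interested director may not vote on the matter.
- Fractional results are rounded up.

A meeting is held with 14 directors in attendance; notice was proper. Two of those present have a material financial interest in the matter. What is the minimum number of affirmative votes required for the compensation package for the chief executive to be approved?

10

The compensation package for the chief executive requires four-fifths of the disinterested directors present (14 − 2 = 12).
4/5 of 12 = 9.60, rounded up to 10.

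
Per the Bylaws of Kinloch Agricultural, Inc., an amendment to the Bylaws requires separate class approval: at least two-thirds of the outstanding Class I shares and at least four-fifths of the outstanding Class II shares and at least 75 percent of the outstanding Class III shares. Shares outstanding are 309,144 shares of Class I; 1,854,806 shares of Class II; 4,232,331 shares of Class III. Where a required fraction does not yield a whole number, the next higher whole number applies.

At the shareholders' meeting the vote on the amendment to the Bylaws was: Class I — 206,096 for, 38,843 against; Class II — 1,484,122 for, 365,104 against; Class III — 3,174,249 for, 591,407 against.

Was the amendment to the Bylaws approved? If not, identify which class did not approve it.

Approved — every class gave the required vote.

Class I: 2/3 of 309144 = 206096; 206,096 required, 206,096 in favor — approved.
Class II: 4/5 of 1854806 = 1483844.80, rounded up to 1483845; 1,483,845 required, 1,484,122 in favor — approved.
Class III: 3/4 of 4232331 = 3174248.25, rounded up to 3174249; 3,174,249 required, 3,174,249 in favor — approved.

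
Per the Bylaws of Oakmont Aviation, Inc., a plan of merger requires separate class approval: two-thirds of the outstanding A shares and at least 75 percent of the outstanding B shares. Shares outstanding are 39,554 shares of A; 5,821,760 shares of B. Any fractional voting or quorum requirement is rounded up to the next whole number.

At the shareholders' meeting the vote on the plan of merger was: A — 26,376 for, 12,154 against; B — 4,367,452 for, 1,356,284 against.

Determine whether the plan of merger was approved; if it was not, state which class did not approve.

A: 2/3 of 39554 = 26369.33, rounded up to 26370; 26,370 required, 26,376 in favor — approved.
B: 3/4 of 5821760 = 4366320; 4,366,320 required, 4,367,452 in favor — approved.

Approved — every class gave the required vote.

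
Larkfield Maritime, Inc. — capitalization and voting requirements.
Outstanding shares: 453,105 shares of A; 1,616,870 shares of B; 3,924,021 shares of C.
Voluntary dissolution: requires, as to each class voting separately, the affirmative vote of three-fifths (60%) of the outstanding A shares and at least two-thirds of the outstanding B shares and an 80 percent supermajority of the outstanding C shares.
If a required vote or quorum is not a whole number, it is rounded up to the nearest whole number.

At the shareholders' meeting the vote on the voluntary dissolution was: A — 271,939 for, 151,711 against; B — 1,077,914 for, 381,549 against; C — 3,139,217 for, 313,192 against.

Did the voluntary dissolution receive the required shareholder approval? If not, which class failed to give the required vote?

A: 3/5 of 453105 = 271863; 271,863 required, 271,939 in favor — approved.
B: 2/3 of 1616870 = 1077913.33, rounded up to 1077914; 1,077,914 required, 1,077,914 in favor — approved.
C: 4/5 of 3924021 = 3139216.80, rounded up to 3139217; 3,139,217 required, 3,139,217 in favor — approved.

Approved — every class gave the required vote.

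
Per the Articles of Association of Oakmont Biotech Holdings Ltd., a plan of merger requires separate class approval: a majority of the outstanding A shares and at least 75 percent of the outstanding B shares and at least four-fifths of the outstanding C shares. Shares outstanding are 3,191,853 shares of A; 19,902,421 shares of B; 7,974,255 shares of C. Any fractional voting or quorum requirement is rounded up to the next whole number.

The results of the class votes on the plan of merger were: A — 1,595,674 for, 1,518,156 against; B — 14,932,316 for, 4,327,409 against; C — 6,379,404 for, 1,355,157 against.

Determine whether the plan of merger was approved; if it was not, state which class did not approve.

Not approved — the A shares did not give the required vote.

A: a majority of 3191853 is 1595927; 1,595,927 required, 1,595,674 in favor — not approved.
B: 3/4 of 19902421 = 14926815.75, rounded up to 14926816; 14,926,816 required, 14,932,316 in favor — approved.
C: 4/5 of 7974255 = 6379404; 6,379,404 required, 6,379,404 in favor — approved.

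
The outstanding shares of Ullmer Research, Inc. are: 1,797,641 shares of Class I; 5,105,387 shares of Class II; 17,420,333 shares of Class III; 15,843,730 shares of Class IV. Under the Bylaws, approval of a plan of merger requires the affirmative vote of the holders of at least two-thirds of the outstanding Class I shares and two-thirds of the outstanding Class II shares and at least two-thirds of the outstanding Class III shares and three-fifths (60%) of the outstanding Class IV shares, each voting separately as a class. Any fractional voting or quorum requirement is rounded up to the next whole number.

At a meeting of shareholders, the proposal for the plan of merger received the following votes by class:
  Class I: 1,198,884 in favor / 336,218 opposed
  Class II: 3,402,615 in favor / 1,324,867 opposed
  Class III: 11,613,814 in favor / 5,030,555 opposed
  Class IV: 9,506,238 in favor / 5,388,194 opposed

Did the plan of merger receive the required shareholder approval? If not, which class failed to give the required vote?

Class I: 2/3 of 1797641 = 1198427.33, rounded up to 1198428; 1,198,428 required, 1,198,884 in favor — approved.
Class II: 2/3 of 5105387 = 3403591.33, rounded up to 3403592; 3,403,592 required, 3,402,615 in favor — not approved.
Class III: 2/3 of 17420333 = 11613555.33, rounded up to 11613556; 11,613,556 required, 11,613,814 in favor — approved.
Class IV: 3/5 of 15843730 = 9506238; 9,506,238 required, 9,506,238 in favor — approved.

Not approved — the Class II shares did not give the required vote.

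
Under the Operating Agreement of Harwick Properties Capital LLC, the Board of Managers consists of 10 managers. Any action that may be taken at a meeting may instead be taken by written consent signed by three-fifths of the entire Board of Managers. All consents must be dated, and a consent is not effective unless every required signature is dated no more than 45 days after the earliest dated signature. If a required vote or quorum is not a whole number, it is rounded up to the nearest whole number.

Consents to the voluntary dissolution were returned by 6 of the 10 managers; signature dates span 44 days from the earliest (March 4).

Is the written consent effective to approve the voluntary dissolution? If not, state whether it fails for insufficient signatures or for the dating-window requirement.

Effective — both the signature and dating-window requirements are satisfied.

Signatures required: three-fifths of 10 — 3/5 of 10 = 6, so 6 needed; 6 signed. Sufficient.
Dating window: the latest signature is 44 days after the earliest; the limit is 45 days. Within the window.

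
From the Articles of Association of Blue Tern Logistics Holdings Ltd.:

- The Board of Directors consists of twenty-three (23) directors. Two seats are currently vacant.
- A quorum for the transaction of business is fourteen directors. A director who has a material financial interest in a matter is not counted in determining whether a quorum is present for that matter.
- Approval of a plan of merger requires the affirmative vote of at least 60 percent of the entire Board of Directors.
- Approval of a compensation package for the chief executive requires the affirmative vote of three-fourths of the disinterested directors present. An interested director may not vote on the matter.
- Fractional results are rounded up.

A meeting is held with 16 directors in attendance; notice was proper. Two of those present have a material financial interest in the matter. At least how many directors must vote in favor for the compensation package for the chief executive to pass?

11

The compensation package for the chief executive requires three-fourths of the disinterested directors present (16 − 2 = 14).
3/4 of 14 = 10.50, rounded up to 11.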